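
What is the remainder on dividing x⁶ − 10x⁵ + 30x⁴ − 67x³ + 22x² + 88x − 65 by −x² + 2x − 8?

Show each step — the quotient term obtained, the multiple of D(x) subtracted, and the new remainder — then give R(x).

R(x) = −1

Step 1: lead(x⁶ − 10x⁵ + 30x⁴ − 67x³ + 22x² + 88x − 65) ÷ lead(D) = x⁶ ÷ −x² = −x⁴. Subtract (−x⁴)·D = x⁶ − 2x⁵ + 8x⁴. Remainder: −8x⁵ + 22x⁴ − 67x³ + 22x² + 88x − 65.
Step 2: lead(−8x⁵ + 22x⁴ − 67x³ + 22x² + 88x − 65) ÷ lead(D) = −8x⁵ ÷ −x² = 8x³. Subtract (8x³)·D = −8x⁵ + 16x⁴ − 64x³. Remainder: 6x⁴ − 3x³ + 22x² + 88x − 65.
Step 3: lead(6x⁴ − 3x³ + 22x² + 88x − 65) ÷ lead(D) = 6x⁴ ÷ −x² = −6x². Subtract (−6x²)·D = 6x⁴ − 12x³ + 48x². Remainder: 9x³ − 26x² + 88x − 65.
Step 4: lead(9x³ − 26x² + 88x − 65) ÷ lead(D) = 9x³ ÷ −x² = −9x. Subtract (−9x)·D = 9x³ − 18x² + 72x. Remainder: −8x² + 16x − 65.
Step 5: lead(−8x² + 16x − 65) ÷ lead(D) = −8x² ÷ −x² = 8. Subtract (8)·D = −8x² + 16x − 64. Remainder: −1.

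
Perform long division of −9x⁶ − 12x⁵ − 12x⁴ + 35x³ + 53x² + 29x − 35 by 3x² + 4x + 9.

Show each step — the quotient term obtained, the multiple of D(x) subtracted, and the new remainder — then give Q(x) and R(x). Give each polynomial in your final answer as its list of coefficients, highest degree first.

Step 1: lead(−9x⁶ − 12x⁵ − 12x⁴ + 35x³ + 53x² + 29x − 35) ÷ lead(D) = −9x⁶ ÷ 3x² = −3x⁴. Subtract (−3x⁴)·D = −9x⁶ − 12x⁵ − 27x⁴. Remainder: 15x⁴ + 35x³ + 53x² + 29x − 35.
Step 2: lead(15x⁴ + 35x³ + 53x² + 29x − 35) ÷ lead(D) = 15x⁴ ÷ 3x² = 5x². Subtract (5x²)·D = 15x⁴ + 20x³ + 45x². Remainder: 15x³ + 8x² + 29x − 35.
Step 3: lead(15x³ + 8x² + 29x − 35) ÷ lead(D) = 15x³ ÷ 3x² = 5x. Subtract (5x)·D = 15x³ + 20x² + 45x. Remainder: −12x² − 16x − 35.
Step 4: lead(−12x² − 16x − 35) ÷ lead(D) = −12x² ÷ 3x² = −4. Subtract (−4)·D = −12x² − 16x − 36. Remainder: 1.

Q = [-3, 0, 5, 5, -4]; R = [1]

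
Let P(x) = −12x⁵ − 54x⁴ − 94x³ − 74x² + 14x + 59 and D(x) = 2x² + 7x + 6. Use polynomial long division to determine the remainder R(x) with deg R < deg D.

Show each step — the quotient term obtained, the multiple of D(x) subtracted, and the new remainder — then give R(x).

R(x) = −x + 5

Step 1: lead(−12x⁵ − 54x⁴ − 94x³ − 74x² + 14x + 59) ÷ lead(D) = −12x⁵ ÷ 2x² = −6x³. Subtract (−6x³)·D = −12x⁵ − 42x⁴ − 36x³. Remainder: −12x⁴ − 58x³ − 74x² + 14x + 59.
Step 2: lead(−12x⁴ − 58x³ − 74x² + 14x + 59) ÷ lead(D) = −12x⁴ ÷ 2x² = −6x². Subtract (−6x²)·D = −12x⁴ − 42x³ − 36x². Remainder: −16x³ − 38x² + 14x + 59.
Step 3: lead(−16x³ − 38x² + 14x + 59) ÷ lead(D) = −16x³ ÷ 2x² = −8x. Subtract (−8x)·D = −16x³ − 56x² − 48x. Remainder: 18x² + 62x + 59.
Step 4: lead(18x² + 62x + 59) ÷ lead(D) = 18x² ÷ 2x² = 9. Subtract (9)·D = 18x² + 63x + 54. Remainder: −x + 5.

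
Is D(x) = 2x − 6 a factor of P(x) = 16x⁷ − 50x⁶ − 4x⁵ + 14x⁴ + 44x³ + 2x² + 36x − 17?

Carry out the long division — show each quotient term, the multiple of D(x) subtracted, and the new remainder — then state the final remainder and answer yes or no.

Step 1: lead(16x⁷ − 50x⁶ − 4x⁵ + 14x⁴ + 44x³ + 2x² + 36x − 17) ÷ lead(D) = 16x⁷ ÷ 2x = 8x⁶. Subtract (8x⁶)·D = 16x⁷ − 48x⁶. Remainder: −2x⁶ − 4x⁵ + 14x⁴ + 44x³ + 2x² + 36x − 17.
Step 2: lead(−2x⁶ − 4x⁵ + 14x⁴ + 44x³ + 2x² + 36x − 17) ÷ lead(D) = −2x⁶ ÷ 2x = −x⁵. Subtract (−x⁵)·D = −2x⁶ + 6x⁵. Remainder: −10x⁵ + 14x⁴ + 44x³ + 2x² + 36x − 17.
Step 3: lead(−10x⁵ + 14x⁴ + 44x³ + 2x² + 36x − 17) ÷ lead(D) = −10x⁵ ÷ 2x = −5x⁴. Subtract (−5x⁴)·D = −10x⁵ + 30x⁴. Remainder: −16x⁴ + 44x³ + 2x² + 36x − 17.
Step 4: lead(−16x⁴ + 44x³ + 2x² + 36x − 17) ÷ lead(D) = −16x⁴ ÷ 2x = −8x³. Subtract (−8x³)·D = −16x⁴ + 48x³. Remainder: −4x³ + 2x² + 36x − 17.
Step 5: lead(−4x³ + 2x² + 36x − 17) ÷ lead(D) = −4x³ ÷ 2x = −2x². Subtract (−2x²)·D = −4x³ + 12x². Remainder: −10x² + 36x − 17.
Step 6: lead(−10x² + 36x − 17) ÷ lead(D) = −10x² ÷ 2x = −5x. Subtract (−5x)·D = −10x² + 30x. Remainder: 6x − 17.
Step 7: lead(6x − 17) ÷ lead(D) = 6x ÷ 2x = 3. Subtract (3)·D = 6x − 18. Remainder: 1.

R(x) = 1, so D(x) is not a factor of P(x). no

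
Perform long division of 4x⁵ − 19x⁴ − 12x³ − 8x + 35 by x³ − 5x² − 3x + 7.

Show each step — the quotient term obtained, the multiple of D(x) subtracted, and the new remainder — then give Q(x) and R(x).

Q(x) = 4x² + x + 5; R(x) = 0

Step 1: lead(4x⁵ − 19x⁴ − 12x³ − 8x + 35) ÷ lead(D) = 4x⁵ ÷ x³ = 4x². Subtract (4x²)·D = 4x⁵ − 20x⁴ − 12x³ + 28x². Remainder: x⁴ − 28x² − 8x + 35.
Step 2: lead(x⁴ − 28x² − 8x + 35) ÷ lead(D) = x⁴ ÷ x³ = x. Subtract (x)·D = x⁴ − 5x³ − 3x² + 7x. Remainder: 5x³ − 25x² − 15x + 35.
Step 3: lead(5x³ − 25x² − 15x + 35) ÷ lead(D) = 5x³ ÷ x³ = 5. Subtract (5)·D = 5x³ − 25x² − 15x + 35. Remainder: 0.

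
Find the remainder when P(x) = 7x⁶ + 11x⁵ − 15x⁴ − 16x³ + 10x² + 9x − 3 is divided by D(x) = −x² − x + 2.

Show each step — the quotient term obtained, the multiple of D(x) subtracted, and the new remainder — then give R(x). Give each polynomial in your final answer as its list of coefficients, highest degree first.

R = [3]

Step 1: lead(7x⁶ + 11x⁵ − 15x⁴ − 16x³ + 10x² + 9x − 3) ÷ lead(D) = 7x⁶ ÷ −x² = −7x⁴. Subtract (−7x⁴)·D = 7x⁶ + 7x⁵ − 14x⁴. Remainder: 4x⁵ − x⁴ − 16x³ + 10x² + 9x − 3.
Step 2: lead(4x⁵ − x⁴ − 16x³ + 10x² + 9x − 3) ÷ lead(D) = 4x⁵ ÷ −x² = −4x³. Subtract (−4x³)·D = 4x⁵ + 4x⁴ − 8x³. Remainder: −5x⁴ − 8x³ + 10x² + 9x − 3.
Step 3: lead(−5x⁴ − 8x³ + 10x² + 9x − 3) ÷ lead(D) = −5x⁴ ÷ −x² = 5x². Subtract (5x²)·D = −5x⁴ − 5x³ + 10x². Remainder: −3x³ + 9x − 3.
Step 4: lead(−3x³ + 9x − 3) ÷ lead(D) = −3x³ ÷ −x² = 3x. Subtract (3x)·D = −3x³ − 3x² + 6x. Remainder: 3x² + 3x − 3.
Step 5: lead(3x² + 3x − 3) ÷ lead(D) = 3x² ÷ −x² = −3. Subtract (−3)·D = 3x² + 3x − 6. Remainder: 3.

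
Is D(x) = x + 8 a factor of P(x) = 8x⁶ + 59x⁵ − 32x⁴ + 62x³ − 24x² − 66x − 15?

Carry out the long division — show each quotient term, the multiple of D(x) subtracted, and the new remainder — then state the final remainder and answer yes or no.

R(x) = 1, so D(x) is not a factor of P(x). no

Step 1: lead(8x⁶ + 59x⁵ − 32x⁴ + 62x³ − 24x² − 66x − 15) ÷ lead(D) = 8x⁶ ÷ x = 8x⁵. Subtract (8x⁵)·D = 8x⁶ + 64x⁵. Remainder: −5x⁵ − 32x⁴ + 62x³ − 24x² − 66x − 15.
Step 2: lead(−5x⁵ − 32x⁴ + 62x³ − 24x² − 66x − 15) ÷ lead(D) = −5x⁵ ÷ x = −5x⁴. Subtract (−5x⁴)·D = −5x⁵ − 40x⁴. Remainder: 8x⁴ + 62x³ − 24x² − 66x − 15.
Step 3: lead(8x⁴ + 62x³ − 24x² − 66x − 15) ÷ lead(D) = 8x⁴ ÷ x = 8x³. Subtract (8x³)·D = 8x⁴ + 64x³. Remainder: −2x³ − 24x² − 66x − 15.
Step 4: lead(−2x³ − 24x² − 66x − 15) ÷ lead(D) = −2x³ ÷ x = −2x². Subtract (−2x²)·D = −2x³ − 16x². Remainder: −8x² − 66x − 15.
Step 5: lead(−8x² − 66x − 15) ÷ lead(D) = −8x² ÷ x = −8x. Subtract (−8x)·D = −8x² − 64x. Remainder: −2x − 15.
Step 6: lead(−2x − 15) ÷ lead(D) = −2x ÷ x = −2. Subtract (−2)·D = −2x − 16. Remainder: 1.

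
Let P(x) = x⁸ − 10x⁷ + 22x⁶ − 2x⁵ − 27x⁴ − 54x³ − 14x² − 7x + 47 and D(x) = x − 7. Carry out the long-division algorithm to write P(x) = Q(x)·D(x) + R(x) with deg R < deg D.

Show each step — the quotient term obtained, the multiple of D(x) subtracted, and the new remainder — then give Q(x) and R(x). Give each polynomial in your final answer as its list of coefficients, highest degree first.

Step 1: lead(x⁸ − 10x⁷ + 22x⁶ − 2x⁵ − 27x⁴ − 54x³ − 14x² − 7x + 47) ÷ lead(D) = x⁸ ÷ x = x⁷. Subtract (x⁷)·D = x⁸ − 7x⁷. Remainder: −3x⁷ + 22x⁶ − 2x⁵ − 27x⁴ − 54x³ − 14x² − 7x + 47.
Step 2: lead(−3x⁷ + 22x⁶ − 2x⁵ − 27x⁴ − 54x³ − 14x² − 7x + 47) ÷ lead(D) = −3x⁷ ÷ x = −3x⁶. Subtract (−3x⁶)·D = −3x⁷ + 21x⁶. Remainder: x⁶ − 2x⁵ − 27x⁴ − 54x³ − 14x² − 7x + 47.
Step 3: lead(x⁶ − 2x⁵ − 27x⁴ − 54x³ − 14x² − 7x + 47) ÷ lead(D) = x⁶ ÷ x = x⁵. Subtract (x⁵)·D = x⁶ − 7x⁵. Remainder: 5x⁵ − 27x⁴ − 54x³ − 14x² − 7x + 47.
Step 4: lead(5x⁵ − 27x⁴ − 54x³ − 14x² − 7x + 47) ÷ lead(D) = 5x⁵ ÷ x = 5x⁴. Subtract (5x⁴)·D = 5x⁵ − 35x⁴. Remainder: 8x⁴ − 54x³ − 14x² − 7x + 47.
Step 5: lead(8x⁴ − 54x³ − 14x² − 7x + 47) ÷ lead(D) = 8x⁴ ÷ x = 8x³. Subtract (8x³)·D = 8x⁴ − 56x³. Remainder: 2x³ − 14x² − 7x + 47.
Step 6: lead(2x³ − 14x² − 7x + 47) ÷ lead(D) = 2x³ ÷ x = 2x². Subtract (2x²)·D = 2x³ − 14x². Remainder: −7x + 47.
Step 7: lead(−7x + 47) ÷ lead(D) = −7x ÷ x = −7. Subtract (−7)·D = −7x + 49. Remainder: −2.

Q = [1, -3, 1, 5, 8, 2, 0, -7]; R = [-2]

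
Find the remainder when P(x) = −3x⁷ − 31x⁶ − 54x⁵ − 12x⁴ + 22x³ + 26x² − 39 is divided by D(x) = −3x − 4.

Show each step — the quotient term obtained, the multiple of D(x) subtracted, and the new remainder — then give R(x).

Step 1: lead(−3x⁷ − 31x⁶ − 54x⁵ − 12x⁴ + 22x³ + 26x² − 39) ÷ lead(D) = −3x⁷ ÷ −3x = x⁶. Subtract (x⁶)·D = −3x⁷ − 4x⁶. Remainder: −27x⁶ − 54x⁵ − 12x⁴ + 22x³ + 26x² − 39.
Step 2: lead(−27x⁶ − 54x⁵ − 12x⁴ + 22x³ + 26x² − 39) ÷ lead(D) = −27x⁶ ÷ −3x = 9x⁵. Subtract (9x⁵)·D = −27x⁶ − 36x⁵. Remainder: −18x⁵ − 12x⁴ + 22x³ + 26x² − 39.
Step 3: lead(−18x⁵ − 12x⁴ + 22x³ + 26x² − 39) ÷ lead(D) = −18x⁵ ÷ −3x = 6x⁴. Subtract (6x⁴)·D = −18x⁵ − 24x⁴. Remainder: 12x⁴ + 22x³ + 26x² − 39.
Step 4: lead(12x⁴ + 22x³ + 26x² − 39) ÷ lead(D) = 12x⁴ ÷ −3x = −4x³. Subtract (−4x³)·D = 12x⁴ + 16x³. Remainder: 6x³ + 26x² − 39.
Step 5: lead(6x³ + 26x² − 39) ÷ lead(D) = 6x³ ÷ −3x = −2x². Subtract (−2x²)·D = 6x³ + 8x². Remainder: 18x² − 39.
Step 6: lead(18x² − 39) ÷ lead(D) = 18x² ÷ −3x = −6x. Subtract (−6x)·D = 18x² + 24x. Remainder: −24x − 39.
Step 7: lead(−24x − 39) ÷ lead(D) = −24x ÷ −3x = 8. Subtract (8)·D = −24x − 32. Remainder: −7.

R(x) = −7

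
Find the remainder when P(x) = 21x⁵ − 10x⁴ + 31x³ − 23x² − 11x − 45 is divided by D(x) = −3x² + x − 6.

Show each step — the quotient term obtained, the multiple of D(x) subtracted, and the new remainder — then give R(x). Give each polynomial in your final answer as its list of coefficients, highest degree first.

R = [6, -3]

Step 1: lead(21x⁵ − 10x⁴ + 31x³ − 23x² − 11x − 45) ÷ lead(D) = 21x⁵ ÷ −3x² = −7x³. Subtract (−7x³)·D = 21x⁵ − 7x⁴ + 42x³. Remainder: −3x⁴ − 11x³ − 23x² − 11x − 45.
Step 2: lead(−3x⁴ − 11x³ − 23x² − 11x − 45) ÷ lead(D) = −3x⁴ ÷ −3x² = x². Subtract (x²)·D = −3x⁴ + x³ − 6x². Remainder: −12x³ − 17x² − 11x − 45.
Step 3: lead(−12x³ − 17x² − 11x − 45) ÷ lead(D) = −12x³ ÷ −3x² = 4x. Subtract (4x)·D = −12x³ + 4x² − 24x. Remainder: −21x² + 13x − 45.
Step 4: lead(−21x² + 13x − 45) ÷ lead(D) = −21x² ÷ −3x² = 7. Subtract (7)·D = −21x² + 7x − 42. Remainder: 6x − 3.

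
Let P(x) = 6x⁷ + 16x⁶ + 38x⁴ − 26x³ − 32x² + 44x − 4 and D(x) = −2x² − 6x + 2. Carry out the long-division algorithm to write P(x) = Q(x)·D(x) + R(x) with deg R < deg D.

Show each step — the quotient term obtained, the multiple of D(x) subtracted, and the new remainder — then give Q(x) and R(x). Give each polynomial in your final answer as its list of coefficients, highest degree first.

Q = [-3, 1, -6, 0, 7, -5]; R = [6]

Step 1: lead(6x⁷ + 16x⁶ + 38x⁴ − 26x³ − 32x² + 44x − 4) ÷ lead(D) = 6x⁷ ÷ −2x² = −3x⁵. Subtract (−3x⁵)·D = 6x⁷ + 18x⁶ − 6x⁵. Remainder: −2x⁶ + 6x⁵ + 38x⁴ − 26x³ − 32x² + 44x − 4.
Step 2: lead(−2x⁶ + 6x⁵ + 38x⁴ − 26x³ − 32x² + 44x − 4) ÷ lead(D) = −2x⁶ ÷ −2x² = x⁴. Subtract (x⁴)·D = −2x⁶ − 6x⁵ + 2x⁴. Remainder: 12x⁵ + 36x⁴ − 26x³ − 32x² + 44x − 4.
Step 3: lead(12x⁵ + 36x⁴ − 26x³ − 32x² + 44x − 4) ÷ lead(D) = 12x⁵ ÷ −2x² = −6x³. Subtract (−6x³)·D = 12x⁵ + 36x⁴ − 12x³. Remainder: −14x³ − 32x² + 44x − 4.
Step 4: lead(−14x³ − 32x² + 44x − 4) ÷ lead(D) = −14x³ ÷ −2x² = 7x. Subtract (7x)·D = −14x³ − 42x² + 14x. Remainder: 10x² + 30x − 4.
Step 5: lead(10x² + 30x − 4) ÷ lead(D) = 10x² ÷ −2x² = −5. Subtract (−5)·D = 10x² + 30x − 10. Remainder: 6.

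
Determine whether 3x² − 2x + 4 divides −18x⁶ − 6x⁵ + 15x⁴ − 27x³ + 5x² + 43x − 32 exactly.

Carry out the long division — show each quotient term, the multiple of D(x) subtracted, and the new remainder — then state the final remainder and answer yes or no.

Step 1: lead(−18x⁶ − 6x⁵ + 15x⁴ − 27x³ + 5x² + 43x − 32) ÷ lead(D) = −18x⁶ ÷ 3x² = −6x⁴. Subtract (−6x⁴)·D = −18x⁶ + 12x⁵ − 24x⁴. Remainder: −18x⁵ + 39x⁴ − 27x³ + 5x² + 43x − 32.
Step 2: lead(−18x⁵ + 39x⁴ − 27x³ + 5x² + 43x − 32) ÷ lead(D) = −18x⁵ ÷ 3x² = −6x³. Subtract (−6x³)·D = −18x⁵ + 12x⁴ − 24x³. Remainder: 27x⁴ − 3x³ + 5x² + 43x − 32.
Step 3: lead(27x⁴ − 3x³ + 5x² + 43x − 32) ÷ lead(D) = 27x⁴ ÷ 3x² = 9x². Subtract (9x²)·D = 27x⁴ − 18x³ + 36x². Remainder: 15x³ − 31x² + 43x − 32.
Step 4: lead(15x³ − 31x² + 43x − 32) ÷ lead(D) = 15x³ ÷ 3x² = 5x. Subtract (5x)·D = 15x³ − 10x² + 20x. Remainder: −21x² + 23x − 32.
Step 5: lead(−21x² + 23x − 32) ÷ lead(D) = −21x² ÷ 3x² = −7. Subtract (−7)·D = −21x² + 14x − 28. Remainder: 9x − 4.

R(x) = 9x − 4, so D(x) is not a factor of P(x). no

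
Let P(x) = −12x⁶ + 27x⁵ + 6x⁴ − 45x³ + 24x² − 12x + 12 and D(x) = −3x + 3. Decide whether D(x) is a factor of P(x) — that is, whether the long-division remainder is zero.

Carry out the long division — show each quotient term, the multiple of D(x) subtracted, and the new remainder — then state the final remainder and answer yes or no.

R(x) = 0, so D(x) is a factor of P(x). yes

Step 1: lead(−12x⁶ + 27x⁵ + 6x⁴ − 45x³ + 24x² − 12x + 12) ÷ lead(D) = −12x⁶ ÷ −3x = 4x⁵. Subtract (4x⁵)·D = −12x⁶ + 12x⁵. Remainder: 15x⁵ + 6x⁴ − 45x³ + 24x² − 12x + 12.
Step 2: lead(15x⁵ + 6x⁴ − 45x³ + 24x² − 12x + 12) ÷ lead(D) = 15x⁵ ÷ −3x = −5x⁴. Subtract (−5x⁴)·D = 15x⁵ − 15x⁴. Remainder: 21x⁴ − 45x³ + 24x² − 12x + 12.
Step 3: lead(21x⁴ − 45x³ + 24x² − 12x + 12) ÷ lead(D) = 21x⁴ ÷ −3x = −7x³. Subtract (−7x³)·D = 21x⁴ − 21x³. Remainder: −24x³ + 24x² − 12x + 12.
Step 4: lead(−24x³ + 24x² − 12x + 12) ÷ lead(D) = −24x³ ÷ −3x = 8x². Subtract (8x²)·D = −24x³ + 24x². Remainder: −12x + 12.
Step 5: lead(−12x + 12) ÷ lead(D) = −12x ÷ −3x = 4. Subtract (4)·D = −12x + 12. Remainder: 0.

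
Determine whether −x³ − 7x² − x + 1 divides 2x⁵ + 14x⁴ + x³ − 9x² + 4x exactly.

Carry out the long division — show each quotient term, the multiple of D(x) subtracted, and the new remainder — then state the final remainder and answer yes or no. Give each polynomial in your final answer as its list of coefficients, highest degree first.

Step 1: lead(2x⁵ + 14x⁴ + x³ − 9x² + 4x) ÷ lead(D) = 2x⁵ ÷ −x³ = −2x². Subtract (−2x²)·D = 2x⁵ + 14x⁴ + 2x³ − 2x². Remainder: −x³ − 7x² + 4x.
Step 2: lead(−x³ − 7x² + 4x) ÷ lead(D) = −x³ ÷ −x³ = 1. Subtract (1)·D = −x³ − 7x² − x + 1. Remainder: 5x − 1.

R = [5, -1], so D(x) is not a factor of P(x). no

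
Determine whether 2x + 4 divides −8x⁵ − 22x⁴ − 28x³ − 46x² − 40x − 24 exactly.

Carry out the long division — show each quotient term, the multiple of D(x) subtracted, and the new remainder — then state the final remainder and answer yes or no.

R(x) = 0, so D(x) is a factor of P(x). yes

Step 1: lead(−8x⁵ − 22x⁴ − 28x³ − 46x² − 40x − 24) ÷ lead(D) = −8x⁵ ÷ 2x = −4x⁴. Subtract (−4x⁴)·D = −8x⁵ − 16x⁴. Remainder: −6x⁴ − 28x³ − 46x² − 40x − 24.
Step 2: lead(−6x⁴ − 28x³ − 46x² − 40x − 24) ÷ lead(D) = −6x⁴ ÷ 2x = −3x³. Subtract (−3x³)·D = −6x⁴ − 12x³. Remainder: −16x³ − 46x² − 40x − 24.
Step 3: lead(−16x³ − 46x² − 40x − 24) ÷ lead(D) = −16x³ ÷ 2x = −8x². Subtract (−8x²)·D = −16x³ − 32x². Remainder: −14x² − 40x − 24.
Step 4: lead(−14x² − 40x − 24) ÷ lead(D) = −14x² ÷ 2x = −7x. Subtract (−7x)·D = −14x² − 28x. Remainder: −12x − 24.
Step 5: lead(−12x − 24) ÷ lead(D) = −12x ÷ 2x = −6. Subtract (−6)·D = −12x − 24. Remainder: 0.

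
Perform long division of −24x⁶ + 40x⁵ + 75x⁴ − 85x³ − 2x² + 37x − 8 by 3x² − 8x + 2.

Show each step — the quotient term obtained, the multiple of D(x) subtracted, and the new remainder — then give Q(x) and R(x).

Step 1: lead(−24x⁶ + 40x⁵ + 75x⁴ − 85x³ − 2x² + 37x − 8) ÷ lead(D) = −24x⁶ ÷ 3x² = −8x⁴. Subtract (−8x⁴)·D = −24x⁶ + 64x⁵ − 16x⁴. Remainder: −24x⁵ + 91x⁴ − 85x³ − 2x² + 37x − 8.
Step 2: lead(−24x⁵ + 91x⁴ − 85x³ − 2x² + 37x − 8) ÷ lead(D) = −24x⁵ ÷ 3x² = −8x³. Subtract (−8x³)·D = −24x⁵ + 64x⁴ − 16x³. Remainder: 27x⁴ − 69x³ − 2x² + 37x − 8.
Step 3: lead(27x⁴ − 69x³ − 2x² + 37x − 8) ÷ lead(D) = 27x⁴ ÷ 3x² = 9x². Subtract (9x²)·D = 27x⁴ − 72x³ + 18x². Remainder: 3x³ − 20x² + 37x − 8.
Step 4: lead(3x³ − 20x² + 37x − 8) ÷ lead(D) = 3x³ ÷ 3x² = x. Subtract (x)·D = 3x³ − 8x² + 2x. Remainder: −12x² + 35x − 8.
Step 5: lead(−12x² + 35x − 8) ÷ lead(D) = −12x² ÷ 3x² = −4. Subtract (−4)·D = −12x² + 32x − 8. Remainder: 3x.

Q(x) = −8x⁴ − 8x³ + 9x² + x − 4; R(x) = 3x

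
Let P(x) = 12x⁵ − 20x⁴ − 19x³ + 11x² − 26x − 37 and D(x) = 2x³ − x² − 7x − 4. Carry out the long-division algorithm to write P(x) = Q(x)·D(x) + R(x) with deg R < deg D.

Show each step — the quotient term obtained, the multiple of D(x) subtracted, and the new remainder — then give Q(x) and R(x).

Step 1: lead(12x⁵ − 20x⁴ − 19x³ + 11x² − 26x − 37) ÷ lead(D) = 12x⁵ ÷ 2x³ = 6x². Subtract (6x²)·D = 12x⁵ − 6x⁴ − 42x³ − 24x². Remainder: −14x⁴ + 23x³ + 35x² − 26x − 37.
Step 2: lead(−14x⁴ + 23x³ + 35x² − 26x − 37) ÷ lead(D) = −14x⁴ ÷ 2x³ = −7x. Subtract (−7x)·D = −14x⁴ + 7x³ + 49x² + 28x. Remainder: 16x³ − 14x² − 54x − 37.
Step 3: lead(16x³ − 14x² − 54x − 37) ÷ lead(D) = 16x³ ÷ 2x³ = 8. Subtract (8)·D = 16x³ − 8x² − 56x − 32. Remainder: −6x² + 2x − 5.

Q(x) = 6x² − 7x + 8; R(x) = −6x² + 2x − 5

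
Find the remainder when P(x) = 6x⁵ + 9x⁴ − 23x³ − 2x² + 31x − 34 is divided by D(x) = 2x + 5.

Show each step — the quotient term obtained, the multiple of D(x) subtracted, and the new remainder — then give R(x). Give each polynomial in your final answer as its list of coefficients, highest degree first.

Step 1: lead(6x⁵ + 9x⁴ − 23x³ − 2x² + 31x − 34) ÷ lead(D) = 6x⁵ ÷ 2x = 3x⁴. Subtract (3x⁴)·D = 6x⁵ + 15x⁴. Remainder: −6x⁴ − 23x³ − 2x² + 31x − 34.
Step 2: lead(−6x⁴ − 23x³ − 2x² + 31x − 34) ÷ lead(D) = −6x⁴ ÷ 2x = −3x³. Subtract (−3x³)·D = −6x⁴ − 15x³. Remainder: −8x³ − 2x² + 31x − 34.
Step 3: lead(−8x³ − 2x² + 31x − 34) ÷ lead(D) = −8x³ ÷ 2x = −4x². Subtract (−4x²)·D = −8x³ − 20x². Remainder: 18x² + 31x − 34.
Step 4: lead(18x² + 31x − 34) ÷ lead(D) = 18x² ÷ 2x = 9x. Subtract (9x)·D = 18x² + 45x. Remainder: −14x − 34.
Step 5: lead(−14x − 34) ÷ lead(D) = −14x ÷ 2x = −7. Subtract (−7)·D = −14x − 35. Remainder: 1.

R = [1]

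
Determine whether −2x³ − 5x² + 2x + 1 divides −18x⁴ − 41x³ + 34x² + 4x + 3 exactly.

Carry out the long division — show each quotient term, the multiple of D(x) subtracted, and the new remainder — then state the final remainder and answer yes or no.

Step 1: lead(−18x⁴ − 41x³ + 34x² + 4x + 3) ÷ lead(D) = −18x⁴ ÷ −2x³ = 9x. Subtract (9x)·D = −18x⁴ − 45x³ + 18x² + 9x. Remainder: 4x³ + 16x² − 5x + 3.
Step 2: lead(4x³ + 16x² − 5x + 3) ÷ lead(D) = 4x³ ÷ −2x³ = −2. Subtract (−2)·D = 4x³ + 10x² − 4x − 2. Remainder: 6x² − x + 5.

R(x) = 6x² − x + 5, so D(x) is not a factor of P(x). no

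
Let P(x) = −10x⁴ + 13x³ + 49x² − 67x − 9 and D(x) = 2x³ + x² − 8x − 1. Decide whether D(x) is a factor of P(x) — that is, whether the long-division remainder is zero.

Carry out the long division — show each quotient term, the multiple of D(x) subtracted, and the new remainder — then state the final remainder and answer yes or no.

Step 1: lead(−10x⁴ + 13x³ + 49x² − 67x − 9) ÷ lead(D) = −10x⁴ ÷ 2x³ = −5x. Subtract (−5x)·D = −10x⁴ − 5x³ + 40x² + 5x. Remainder: 18x³ + 9x² − 72x − 9.
Step 2: lead(18x³ + 9x² − 72x − 9) ÷ lead(D) = 18x³ ÷ 2x³ = 9. Subtract (9)·D = 18x³ + 9x² − 72x − 9. Remainder: 0.

R(x) = 0, so D(x) is a factor of P(x). yes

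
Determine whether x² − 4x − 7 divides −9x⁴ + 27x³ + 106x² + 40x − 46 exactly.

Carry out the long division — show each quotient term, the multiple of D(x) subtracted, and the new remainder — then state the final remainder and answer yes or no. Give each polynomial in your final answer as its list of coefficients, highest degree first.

Step 1: lead(−9x⁴ + 27x³ + 106x² + 40x − 46) ÷ lead(D) = −9x⁴ ÷ x² = −9x². Subtract (−9x²)·D = −9x⁴ + 36x³ + 63x². Remainder: −9x³ + 43x² + 40x − 46.
Step 2: lead(−9x³ + 43x² + 40x − 46) ÷ lead(D) = −9x³ ÷ x² = −9x. Subtract (−9x)·D = −9x³ + 36x² + 63x. Remainder: 7x² − 23x − 46.
Step 3: lead(7x² − 23x − 46) ÷ lead(D) = 7x² ÷ x² = 7. Subtract (7)·D = 7x² − 28x − 49. Remainder: 5x + 3.

R = [5, 3], so D(x) is not a factor of P(x). no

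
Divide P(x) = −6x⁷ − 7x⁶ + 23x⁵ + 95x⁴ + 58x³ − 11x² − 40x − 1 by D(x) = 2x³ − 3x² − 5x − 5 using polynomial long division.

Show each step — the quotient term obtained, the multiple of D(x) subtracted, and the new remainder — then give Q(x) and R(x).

Q(x) = −3x⁴ − 8x³ − 8x² + 8x + 1; R(x) = −8x² + 5x + 4

Step 1: lead(−6x⁷ − 7x⁶ + 23x⁵ + 95x⁴ + 58x³ − 11x² − 40x − 1) ÷ lead(D) = −6x⁷ ÷ 2x³ = −3x⁴. Subtract (−3x⁴)·D = −6x⁷ + 9x⁶ + 15x⁵ + 15x⁴. Remainder: −16x⁶ + 8x⁵ + 80x⁴ + 58x³ − 11x² − 40x − 1.
Step 2: lead(−16x⁶ + 8x⁵ + 80x⁴ + 58x³ − 11x² − 40x − 1) ÷ lead(D) = −16x⁶ ÷ 2x³ = −8x³. Subtract (−8x³)·D = −16x⁶ + 24x⁵ + 40x⁴ + 40x³. Remainder: −16x⁵ + 40x⁴ + 18x³ − 11x² − 40x − 1.
Step 3: lead(−16x⁵ + 40x⁴ + 18x³ − 11x² − 40x − 1) ÷ lead(D) = −16x⁵ ÷ 2x³ = −8x². Subtract (−8x²)·D = −16x⁵ + 24x⁴ + 40x³ + 40x². Remainder: 16x⁴ − 22x³ − 51x² − 40x − 1.
Step 4: lead(16x⁴ − 22x³ − 51x² − 40x − 1) ÷ lead(D) = 16x⁴ ÷ 2x³ = 8x. Subtract (8x)·D = 16x⁴ − 24x³ − 40x² − 40x. Remainder: 2x³ − 11x² − 1.
Step 5: lead(2x³ − 11x² − 1) ÷ lead(D) = 2x³ ÷ 2x³ = 1. Subtract (1)·D = 2x³ − 3x² − 5x − 5. Remainder: −8x² + 5x + 4.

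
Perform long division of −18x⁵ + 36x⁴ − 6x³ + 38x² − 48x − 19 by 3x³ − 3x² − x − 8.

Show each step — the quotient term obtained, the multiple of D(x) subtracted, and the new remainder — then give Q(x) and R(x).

Q(x) = −6x² + 6x + 2; R(x) = 2x² + 2x − 3

Step 1: lead(−18x⁵ + 36x⁴ − 6x³ + 38x² − 48x − 19) ÷ lead(D) = −18x⁵ ÷ 3x³ = −6x². Subtract (−6x²)·D = −18x⁵ + 18x⁴ + 6x³ + 48x². Remainder: 18x⁴ − 12x³ − 10x² − 48x − 19.
Step 2: lead(18x⁴ − 12x³ − 10x² − 48x − 19) ÷ lead(D) = 18x⁴ ÷ 3x³ = 6x. Subtract (6x)·D = 18x⁴ − 18x³ − 6x² − 48x. Remainder: 6x³ − 4x² − 19.
Step 3: lead(6x³ − 4x² − 19) ÷ lead(D) = 6x³ ÷ 3x³ = 2. Subtract (2)·D = 6x³ − 6x² − 2x − 16. Remainder: 2x² + 2x − 3.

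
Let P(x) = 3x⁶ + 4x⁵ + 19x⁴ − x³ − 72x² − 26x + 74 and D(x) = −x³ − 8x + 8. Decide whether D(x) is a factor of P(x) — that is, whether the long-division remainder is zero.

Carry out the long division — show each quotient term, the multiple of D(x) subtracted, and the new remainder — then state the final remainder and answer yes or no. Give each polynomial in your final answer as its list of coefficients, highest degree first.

Step 1: lead(3x⁶ + 4x⁵ + 19x⁴ − x³ − 72x² − 26x + 74) ÷ lead(D) = 3x⁶ ÷ −x³ = −3x³. Subtract (−3x³)·D = 3x⁶ + 24x⁴ − 24x³. Remainder: 4x⁵ − 5x⁴ + 23x³ − 72x² − 26x + 74.
Step 2: lead(4x⁵ − 5x⁴ + 23x³ − 72x² − 26x + 74) ÷ lead(D) = 4x⁵ ÷ −x³ = −4x². Subtract (−4x²)·D = 4x⁵ + 32x³ − 32x². Remainder: −5x⁴ − 9x³ − 40x² − 26x + 74.
Step 3: lead(−5x⁴ − 9x³ − 40x² − 26x + 74) ÷ lead(D) = −5x⁴ ÷ −x³ = 5x. Subtract (5x)·D = −5x⁴ − 40x² + 40x. Remainder: −9x³ − 66x + 74.
Step 4: lead(−9x³ − 66x + 74) ÷ lead(D) = −9x³ ÷ −x³ = 9. Subtract (9)·D = −9x³ − 72x + 72. Remainder: 6x + 2.

R = [6, 2], so D(x) is not a factor of P(x). no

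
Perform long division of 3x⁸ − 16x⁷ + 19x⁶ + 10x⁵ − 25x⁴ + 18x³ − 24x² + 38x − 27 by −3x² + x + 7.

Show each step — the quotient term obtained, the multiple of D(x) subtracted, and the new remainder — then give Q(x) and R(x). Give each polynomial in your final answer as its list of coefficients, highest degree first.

Step 1: lead(3x⁸ − 16x⁷ + 19x⁶ + 10x⁵ − 25x⁴ + 18x³ − 24x² + 38x − 27) ÷ lead(D) = 3x⁸ ÷ −3x² = −x⁶. Subtract (−x⁶)·D = 3x⁸ − x⁷ − 7x⁶. Remainder: −15x⁷ + 26x⁶ + 10x⁵ − 25x⁴ + 18x³ − 24x² + 38x − 27.
Step 2: lead(−15x⁷ + 26x⁶ + 10x⁵ − 25x⁴ + 18x³ − 24x² + 38x − 27) ÷ lead(D) = −15x⁷ ÷ −3x² = 5x⁵. Subtract (5x⁵)·D = −15x⁷ + 5x⁶ + 35x⁵. Remainder: 21x⁶ − 25x⁵ − 25x⁴ + 18x³ − 24x² + 38x − 27.
Step 3: lead(21x⁶ − 25x⁵ − 25x⁴ + 18x³ − 24x² + 38x − 27) ÷ lead(D) = 21x⁶ ÷ −3x² = −7x⁴. Subtract (−7x⁴)·D = 21x⁶ − 7x⁵ − 49x⁴. Remainder: −18x⁵ + 24x⁴ + 18x³ − 24x² + 38x − 27.
Step 4: lead(−18x⁵ + 24x⁴ + 18x³ − 24x² + 38x − 27) ÷ lead(D) = −18x⁵ ÷ −3x² = 6x³. Subtract (6x³)·D = −18x⁵ + 6x⁴ + 42x³. Remainder: 18x⁴ − 24x³ − 24x² + 38x − 27.
Step 5: lead(18x⁴ − 24x³ − 24x² + 38x − 27) ÷ lead(D) = 18x⁴ ÷ −3x² = −6x². Subtract (−6x²)·D = 18x⁴ − 6x³ − 42x². Remainder: −18x³ + 18x² + 38x − 27.
Step 6: lead(−18x³ + 18x² + 38x − 27) ÷ lead(D) = −18x³ ÷ −3x² = 6x. Subtract (6x)·D = −18x³ + 6x² + 42x. Remainder: 12x² − 4x − 27.
Step 7: lead(12x² − 4x − 27) ÷ lead(D) = 12x² ÷ −3x² = −4. Subtract (−4)·D = 12x² − 4x − 28. Remainder: 1.

Q = [-1, 5, -7, 6, -6, 6, -4]; R = [1]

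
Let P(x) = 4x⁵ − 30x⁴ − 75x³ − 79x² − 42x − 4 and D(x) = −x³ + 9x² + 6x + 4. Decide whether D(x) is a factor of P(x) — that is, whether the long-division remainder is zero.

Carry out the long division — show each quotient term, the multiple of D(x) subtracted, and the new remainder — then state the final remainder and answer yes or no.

R(x) = 8, so D(x) is not a factor of P(x). no

Step 1: lead(4x⁵ − 30x⁴ − 75x³ − 79x² − 42x − 4) ÷ lead(D) = 4x⁵ ÷ −x³ = −4x². Subtract (−4x²)·D = 4x⁵ − 36x⁴ − 24x³ − 16x². Remainder: 6x⁴ − 51x³ − 63x² − 42x − 4.
Step 2: lead(6x⁴ − 51x³ − 63x² − 42x − 4) ÷ lead(D) = 6x⁴ ÷ −x³ = −6x. Subtract (−6x)·D = 6x⁴ − 54x³ − 36x² − 24x. Remainder: 3x³ − 27x² − 18x − 4.
Step 3: lead(3x³ − 27x² − 18x − 4) ÷ lead(D) = 3x³ ÷ −x³ = −3. Subtract (−3)·D = 3x³ − 27x² − 18x − 12. Remainder: 8.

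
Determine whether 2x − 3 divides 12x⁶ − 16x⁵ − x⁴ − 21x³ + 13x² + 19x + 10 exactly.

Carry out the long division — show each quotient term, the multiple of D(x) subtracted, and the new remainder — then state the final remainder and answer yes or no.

R(x) = 7, so D(x) is not a factor of P(x). no

Step 1: lead(12x⁶ − 16x⁵ − x⁴ − 21x³ + 13x² + 19x + 10) ÷ lead(D) = 12x⁶ ÷ 2x = 6x⁵. Subtract (6x⁵)·D = 12x⁶ − 18x⁵. Remainder: 2x⁵ − x⁴ − 21x³ + 13x² + 19x + 10.
Step 2: lead(2x⁵ − x⁴ − 21x³ + 13x² + 19x + 10) ÷ lead(D) = 2x⁵ ÷ 2x = x⁴. Subtract (x⁴)·D = 2x⁵ − 3x⁴. Remainder: 2x⁴ − 21x³ + 13x² + 19x + 10.
Step 3: lead(2x⁴ − 21x³ + 13x² + 19x + 10) ÷ lead(D) = 2x⁴ ÷ 2x = x³. Subtract (x³)·D = 2x⁴ − 3x³. Remainder: −18x³ + 13x² + 19x + 10.
Step 4: lead(−18x³ + 13x² + 19x + 10) ÷ lead(D) = −18x³ ÷ 2x = −9x². Subtract (−9x²)·D = −18x³ + 27x². Remainder: −14x² + 19x + 10.
Step 5: lead(−14x² + 19x + 10) ÷ lead(D) = −14x² ÷ 2x = −7x. Subtract (−7x)·D = −14x² + 21x. Remainder: −2x + 10.
Step 6: lead(−2x + 10) ÷ lead(D) = −2x ÷ 2x = −1. Subtract (−1)·D = −2x + 3. Remainder: 7.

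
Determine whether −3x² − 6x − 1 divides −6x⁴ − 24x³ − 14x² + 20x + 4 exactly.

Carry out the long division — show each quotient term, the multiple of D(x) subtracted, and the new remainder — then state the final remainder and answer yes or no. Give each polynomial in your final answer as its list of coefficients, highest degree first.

Step 1: lead(−6x⁴ − 24x³ − 14x² + 20x + 4) ÷ lead(D) = −6x⁴ ÷ −3x² = 2x². Subtract (2x²)·D = −6x⁴ − 12x³ − 2x². Remainder: −12x³ − 12x² + 20x + 4.
Step 2: lead(−12x³ − 12x² + 20x + 4) ÷ lead(D) = −12x³ ÷ −3x² = 4x. Subtract (4x)·D = −12x³ − 24x² − 4x. Remainder: 12x² + 24x + 4.
Step 3: lead(12x² + 24x + 4) ÷ lead(D) = 12x² ÷ −3x² = −4. Subtract (−4)·D = 12x² + 24x + 4. Remainder: 0.

R = [0], so D(x) is a factor of P(x). yes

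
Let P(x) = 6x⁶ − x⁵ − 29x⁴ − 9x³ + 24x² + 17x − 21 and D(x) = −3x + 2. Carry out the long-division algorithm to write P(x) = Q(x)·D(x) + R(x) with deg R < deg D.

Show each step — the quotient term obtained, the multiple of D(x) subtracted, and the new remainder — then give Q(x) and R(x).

Step 1: lead(6x⁶ − x⁵ − 29x⁴ − 9x³ + 24x² + 17x − 21) ÷ lead(D) = 6x⁶ ÷ −3x = −2x⁵. Subtract (−2x⁵)·D = 6x⁶ − 4x⁵. Remainder: 3x⁵ − 29x⁴ − 9x³ + 24x² + 17x − 21.
Step 2: lead(3x⁵ − 29x⁴ − 9x³ + 24x² + 17x − 21) ÷ lead(D) = 3x⁵ ÷ −3x = −x⁴. Subtract (−x⁴)·D = 3x⁵ − 2x⁴. Remainder: −27x⁴ − 9x³ + 24x² + 17x − 21.
Step 3: lead(−27x⁴ − 9x³ + 24x² + 17x − 21) ÷ lead(D) = −27x⁴ ÷ −3x = 9x³. Subtract (9x³)·D = −27x⁴ + 18x³. Remainder: −27x³ + 24x² + 17x − 21.
Step 4: lead(−27x³ + 24x² + 17x − 21) ÷ lead(D) = −27x³ ÷ −3x = 9x². Subtract (9x²)·D = −27x³ + 18x². Remainder: 6x² + 17x − 21.
Step 5: lead(6x² + 17x − 21) ÷ lead(D) = 6x² ÷ −3x = −2x. Subtract (−2x)·D = 6x² − 4x. Remainder: 21x − 21.
Step 6: lead(21x − 21) ÷ lead(D) = 21x ÷ −3x = −7. Subtract (−7)·D = 21x − 14. Remainder: −7.

Q(x) = −2x⁵ − x⁴ + 9x³ + 9x² − 2x − 7; R(x) = −7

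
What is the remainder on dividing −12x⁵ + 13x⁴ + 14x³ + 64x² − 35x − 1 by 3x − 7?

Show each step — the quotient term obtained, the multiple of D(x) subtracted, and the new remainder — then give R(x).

Step 1: lead(−12x⁵ + 13x⁴ + 14x³ + 64x² − 35x − 1) ÷ lead(D) = −12x⁵ ÷ 3x = −4x⁴. Subtract (−4x⁴)·D = −12x⁵ + 28x⁴. Remainder: −15x⁴ + 14x³ + 64x² − 35x − 1.
Step 2: lead(−15x⁴ + 14x³ + 64x² − 35x − 1) ÷ lead(D) = −15x⁴ ÷ 3x = −5x³. Subtract (−5x³)·D = −15x⁴ + 35x³. Remainder: −21x³ + 64x² − 35x − 1.
Step 3: lead(−21x³ + 64x² − 35x − 1) ÷ lead(D) = −21x³ ÷ 3x = −7x². Subtract (−7x²)·D = −21x³ + 49x². Remainder: 15x² − 35x − 1.
Step 4: lead(15x² − 35x − 1) ÷ lead(D) = 15x² ÷ 3x = 5x. Subtract (5x)·D = 15x² − 35x. Remainder: −1.

R(x) = −1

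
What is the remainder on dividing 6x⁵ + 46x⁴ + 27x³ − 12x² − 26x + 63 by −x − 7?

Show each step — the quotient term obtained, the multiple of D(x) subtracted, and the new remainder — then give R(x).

R(x) = 0

Step 1: lead(6x⁵ + 46x⁴ + 27x³ − 12x² − 26x + 63) ÷ lead(D) = 6x⁵ ÷ −x = −6x⁴. Subtract (−6x⁴)·D = 6x⁵ + 42x⁴. Remainder: 4x⁴ + 27x³ − 12x² − 26x + 63.
Step 2: lead(4x⁴ + 27x³ − 12x² − 26x + 63) ÷ lead(D) = 4x⁴ ÷ −x = −4x³. Subtract (−4x³)·D = 4x⁴ + 28x³. Remainder: −x³ − 12x² − 26x + 63.
Step 3: lead(−x³ − 12x² − 26x + 63) ÷ lead(D) = −x³ ÷ −x = x². Subtract (x²)·D = −x³ − 7x². Remainder: −5x² − 26x + 63.
Step 4: lead(−5x² − 26x + 63) ÷ lead(D) = −5x² ÷ −x = 5x. Subtract (5x)·D = −5x² − 35x. Remainder: 9x + 63.
Step 5: lead(9x + 63) ÷ lead(D) = 9x ÷ −x = −9. Subtract (−9)·D = 9x + 63. Remainder: 0.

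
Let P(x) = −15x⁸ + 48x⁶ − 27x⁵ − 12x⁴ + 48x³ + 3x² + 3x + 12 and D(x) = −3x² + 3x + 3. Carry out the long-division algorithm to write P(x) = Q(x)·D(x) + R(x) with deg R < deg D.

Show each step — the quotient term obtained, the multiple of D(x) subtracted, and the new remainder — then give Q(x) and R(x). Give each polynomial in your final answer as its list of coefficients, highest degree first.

Q = [5, 5, -6, 8, 6, -2, 3]; R = [3]

Step 1: lead(−15x⁸ + 48x⁶ − 27x⁵ − 12x⁴ + 48x³ + 3x² + 3x + 12) ÷ lead(D) = −15x⁸ ÷ −3x² = 5x⁶. Subtract (5x⁶)·D = −15x⁸ + 15x⁷ + 15x⁶. Remainder: −15x⁷ + 33x⁶ − 27x⁵ − 12x⁴ + 48x³ + 3x² + 3x + 12.
Step 2: lead(−15x⁷ + 33x⁶ − 27x⁵ − 12x⁴ + 48x³ + 3x² + 3x + 12) ÷ lead(D) = −15x⁷ ÷ −3x² = 5x⁵. Subtract (5x⁵)·D = −15x⁷ + 15x⁶ + 15x⁵. Remainder: 18x⁶ − 42x⁵ − 12x⁴ + 48x³ + 3x² + 3x + 12.
Step 3: lead(18x⁶ − 42x⁵ − 12x⁴ + 48x³ + 3x² + 3x + 12) ÷ lead(D) = 18x⁶ ÷ −3x² = −6x⁴. Subtract (−6x⁴)·D = 18x⁶ − 18x⁵ − 18x⁴. Remainder: −24x⁵ + 6x⁴ + 48x³ + 3x² + 3x + 12.
Step 4: lead(−24x⁵ + 6x⁴ + 48x³ + 3x² + 3x + 12) ÷ lead(D) = −24x⁵ ÷ −3x² = 8x³. Subtract (8x³)·D = −24x⁵ + 24x⁴ + 24x³. Remainder: −18x⁴ + 24x³ + 3x² + 3x + 12.
Step 5: lead(−18x⁴ + 24x³ + 3x² + 3x + 12) ÷ lead(D) = −18x⁴ ÷ −3x² = 6x². Subtract (6x²)·D = −18x⁴ + 18x³ + 18x². Remainder: 6x³ − 15x² + 3x + 12.
Step 6: lead(6x³ − 15x² + 3x + 12) ÷ lead(D) = 6x³ ÷ −3x² = −2x. Subtract (−2x)·D = 6x³ − 6x² − 6x. Remainder: −9x² + 9x + 12.
Step 7: lead(−9x² + 9x + 12) ÷ lead(D) = −9x² ÷ −3x² = 3. Subtract (3)·D = −9x² + 9x + 9. Remainder: 3.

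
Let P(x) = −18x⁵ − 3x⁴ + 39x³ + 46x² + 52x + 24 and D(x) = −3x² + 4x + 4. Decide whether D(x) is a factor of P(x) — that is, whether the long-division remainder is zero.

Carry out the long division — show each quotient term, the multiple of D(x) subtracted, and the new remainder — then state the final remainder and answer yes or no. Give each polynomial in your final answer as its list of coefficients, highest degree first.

R = [0], so D(x) is a factor of P(x). yes

Step 1: lead(−18x⁵ − 3x⁴ + 39x³ + 46x² + 52x + 24) ÷ lead(D) = −18x⁵ ÷ −3x² = 6x³. Subtract (6x³)·D = −18x⁵ + 24x⁴ + 24x³. Remainder: −27x⁴ + 15x³ + 46x² + 52x + 24.
Step 2: lead(−27x⁴ + 15x³ + 46x² + 52x + 24) ÷ lead(D) = −27x⁴ ÷ −3x² = 9x². Subtract (9x²)·D = −27x⁴ + 36x³ + 36x². Remainder: −21x³ + 10x² + 52x + 24.
Step 3: lead(−21x³ + 10x² + 52x + 24) ÷ lead(D) = −21x³ ÷ −3x² = 7x. Subtract (7x)·D = −21x³ + 28x² + 28x. Remainder: −18x² + 24x + 24.
Step 4: lead(−18x² + 24x + 24) ÷ lead(D) = −18x² ÷ −3x² = 6. Subtract (6)·D = −18x² + 24x + 24. Remainder: 0.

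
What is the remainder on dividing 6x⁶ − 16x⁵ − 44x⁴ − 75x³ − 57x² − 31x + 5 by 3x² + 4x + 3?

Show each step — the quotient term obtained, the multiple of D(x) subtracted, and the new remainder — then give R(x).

Step 1: lead(6x⁶ − 16x⁵ − 44x⁴ − 75x³ − 57x² − 31x + 5) ÷ lead(D) = 6x⁶ ÷ 3x² = 2x⁴. Subtract (2x⁴)·D = 6x⁶ + 8x⁵ + 6x⁴. Remainder: −24x⁵ − 50x⁴ − 75x³ − 57x² − 31x + 5.
Step 2: lead(−24x⁵ − 50x⁴ − 75x³ − 57x² − 31x + 5) ÷ lead(D) = −24x⁵ ÷ 3x² = −8x³. Subtract (−8x³)·D = −24x⁵ − 32x⁴ − 24x³. Remainder: −18x⁴ − 51x³ − 57x² − 31x + 5.
Step 3: lead(−18x⁴ − 51x³ − 57x² − 31x + 5) ÷ lead(D) = −18x⁴ ÷ 3x² = −6x². Subtract (−6x²)·D = −18x⁴ − 24x³ − 18x². Remainder: −27x³ − 39x² − 31x + 5.
Step 4: lead(−27x³ − 39x² − 31x + 5) ÷ lead(D) = −27x³ ÷ 3x² = −9x. Subtract (−9x)·D = −27x³ − 36x² − 27x. Remainder: −3x² − 4x + 5.
Step 5: lead(−3x² − 4x + 5) ÷ lead(D) = −3x² ÷ 3x² = −1. Subtract (−1)·D = −3x² − 4x − 3. Remainder: 8.

R(x) = 8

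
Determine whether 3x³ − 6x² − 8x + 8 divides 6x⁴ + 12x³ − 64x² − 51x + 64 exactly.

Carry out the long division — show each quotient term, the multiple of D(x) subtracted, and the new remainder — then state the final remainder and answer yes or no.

Step 1: lead(6x⁴ + 12x³ − 64x² − 51x + 64) ÷ lead(D) = 6x⁴ ÷ 3x³ = 2x. Subtract (2x)·D = 6x⁴ − 12x³ − 16x² + 16x. Remainder: 24x³ − 48x² − 67x + 64.
Step 2: lead(24x³ − 48x² − 67x + 64) ÷ lead(D) = 24x³ ÷ 3x³ = 8. Subtract (8)·D = 24x³ − 48x² − 64x + 64. Remainder: −3x.

R(x) = −3x, so D(x) is not a factor of P(x). no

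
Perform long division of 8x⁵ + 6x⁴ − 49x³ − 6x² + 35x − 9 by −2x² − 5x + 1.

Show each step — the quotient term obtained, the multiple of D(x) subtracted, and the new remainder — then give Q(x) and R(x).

Step 1: lead(8x⁵ + 6x⁴ − 49x³ − 6x² + 35x − 9) ÷ lead(D) = 8x⁵ ÷ −2x² = −4x³. Subtract (−4x³)·D = 8x⁵ + 20x⁴ − 4x³. Remainder: −14x⁴ − 45x³ − 6x² + 35x − 9.
Step 2: lead(−14x⁴ − 45x³ − 6x² + 35x − 9) ÷ lead(D) = −14x⁴ ÷ −2x² = 7x². Subtract (7x²)·D = −14x⁴ − 35x³ + 7x². Remainder: −10x³ − 13x² + 35x − 9.
Step 3: lead(−10x³ − 13x² + 35x − 9) ÷ lead(D) = −10x³ ÷ −2x² = 5x. Subtract (5x)·D = −10x³ − 25x² + 5x. Remainder: 12x² + 30x − 9.
Step 4: lead(12x² + 30x − 9) ÷ lead(D) = 12x² ÷ −2x² = −6. Subtract (−6)·D = 12x² + 30x − 6. Remainder: −3.

Q(x) = −4x³ + 7x² + 5x − 6; R(x) = −3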